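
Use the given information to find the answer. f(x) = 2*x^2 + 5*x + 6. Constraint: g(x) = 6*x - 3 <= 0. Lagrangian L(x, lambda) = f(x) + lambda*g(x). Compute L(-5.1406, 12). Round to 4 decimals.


Step 1: Evaluate f(x).
f(-5.1406) = 2*(-5.1406)^2 + 5*(-5.1406) + 6 = 33.1485
Step 2: Evaluate g(x).
g(-5.1406) = 6*-5.1406 - 3 = -33.8436
Step 3: Compute Lagrangian.
L = 33.1485 + 12*-33.8436 = -372.9747


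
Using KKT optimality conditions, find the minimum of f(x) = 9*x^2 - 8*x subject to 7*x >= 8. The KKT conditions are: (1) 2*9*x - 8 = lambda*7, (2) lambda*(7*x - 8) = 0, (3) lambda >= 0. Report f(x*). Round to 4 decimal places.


Step 1: Try lambda = 0 (constraint inactive).
x_unc = 8/(2*9) = 0.4444
Check: 7*0.4444 = 3.1108 < 8 -- violated!
Step 2: Constraint must be active: 7*x = 8
x* = 8/7 = 1.1429 (rounded; the exact value 8/7 is used below)
lambda = (2*9*(8/7) - 8)/7 = 1.7959
Step 3: Compute optimal value.
f(x*) = 9*(8/7)^2 - 8*(8/7) = 2.6122


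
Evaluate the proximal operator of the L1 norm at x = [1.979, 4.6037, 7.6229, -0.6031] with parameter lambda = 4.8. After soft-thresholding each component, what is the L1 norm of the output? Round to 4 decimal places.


Soft-thresholding with lambda = 4.8:
prox(1.979) = sign(1.979)*max(|1.979| - 4.8, 0) = 0.0
prox(4.6037) = sign(4.6037)*max(|4.6037| - 4.8, 0) = 0.0
prox(7.6229) = sign(7.6229)*max(|7.6229| - 4.8, 0) = 2.8229
prox(-0.6031) = sign(-0.6031)*max(|-0.6031| - 4.8, 0) = 0.0
prox(x) = [0.0, 0.0, 2.8229, 0.0]
||prox(x)||_1 = 0.0 + 0.0 + 2.8229 + 0.0 = 2.8229


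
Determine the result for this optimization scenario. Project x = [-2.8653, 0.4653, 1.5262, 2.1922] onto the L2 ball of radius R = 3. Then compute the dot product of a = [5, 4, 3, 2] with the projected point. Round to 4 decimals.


Step 1: Compute ||x|| (intermediates to 6 decimals).
||x|| = sqrt((-2.8653)^2 + 0.4653^2 + 1.5262^2 + 2.1922^2) = 3.944804
Step 2: Project.
Since ||x|| > R, scale = R/||x|| = 3/3.944804 = 0.760494, proj(x) = scale * x
proj(x) = [-2.179043, 0.353858, 1.160666, 1.667155]
Step 3: Dot product.
a^T * proj(x) = 5*(-2.179043) + 4*0.353858 + 3*1.160666 + 2*1.667155 = -2.6635


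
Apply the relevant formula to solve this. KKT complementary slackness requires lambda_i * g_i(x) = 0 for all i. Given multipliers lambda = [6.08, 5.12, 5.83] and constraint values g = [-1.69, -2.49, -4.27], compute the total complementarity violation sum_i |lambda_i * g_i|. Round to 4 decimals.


KKT complementary slackness check:
lambda_1 * g_1 = 6.08 * -1.69 = -10.2752
lambda_2 * g_2 = 5.12 * -2.49 = -12.7488
lambda_3 * g_3 = 5.83 * -4.27 = -24.8941
Total violation = 10.2752 + 12.7488 + 24.8941 = 47.9181


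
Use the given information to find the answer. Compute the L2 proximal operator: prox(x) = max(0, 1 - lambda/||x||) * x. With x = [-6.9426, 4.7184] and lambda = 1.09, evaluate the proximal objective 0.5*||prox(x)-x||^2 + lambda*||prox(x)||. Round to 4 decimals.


Step 1: Compute ||x||.
||x|| = 8.3942
Step 2: Compute scaling factor.
scale = max(0, 1 - 1.09/8.3942) = 0.8701
Step 3: prox(x) = [-6.0411, 4.1057]
||prox(x)|| = 7.3042
Step 4: Proximal objective.
0.5*||prox-x||^2 = 0.5941
lambda*||prox|| = 7.9616
Total = 8.5557


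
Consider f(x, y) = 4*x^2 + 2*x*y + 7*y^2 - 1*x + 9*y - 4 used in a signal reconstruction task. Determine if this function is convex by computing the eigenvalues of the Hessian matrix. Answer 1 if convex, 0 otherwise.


The Hessian of f(x,y) = 4*x^2 + 2*x*y + 7*y^2 - 1*x + 9*y - 4 is:
H = [[8, 2], [2, 14]]
Trace = 8 + 14 = 22
Determinant = 8*14 - (2)^2 = 108
Discriminant = (22)^2 - 4*108 = 52.0
Eigenvalues: lambda_1 = 7.3944, lambda_2 = 14.6056
The function is convex.

1


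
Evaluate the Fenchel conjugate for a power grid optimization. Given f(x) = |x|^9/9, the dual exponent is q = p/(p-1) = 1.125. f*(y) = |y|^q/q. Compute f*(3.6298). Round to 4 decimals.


The conjugate exponent q satisfies 1/p + 1/q = 1.
p = 9, so q = 9/(9 - 1) = 1.125
|y|^q = 3.6298^1.125 = 4.2645
f*(3.6298) = 4.2645 / 1.125 = 3.7907


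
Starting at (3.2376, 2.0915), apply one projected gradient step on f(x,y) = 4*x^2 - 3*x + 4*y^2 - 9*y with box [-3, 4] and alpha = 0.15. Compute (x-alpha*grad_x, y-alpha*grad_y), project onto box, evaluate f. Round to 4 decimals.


Step 1: Compute gradient at (3.2376, 2.0915).
grad_x = 2*4*3.2376 - 3 = 22.9008
grad_y = 2*4*2.0915 - 9 = 7.732
Step 2: Gradient step.
x_raw = 3.2376 - 0.15*22.9008 = -0.1975
y_raw = 2.0915 - 0.15*7.732 = 0.9317
Step 3: Project onto [-3, 4].
x_proj = clip(-0.1975) = -0.1975
y_proj = clip(0.9317) = 0.9317
Step 4: Evaluate f.
f(-0.1975, 0.9317) = -4.1644


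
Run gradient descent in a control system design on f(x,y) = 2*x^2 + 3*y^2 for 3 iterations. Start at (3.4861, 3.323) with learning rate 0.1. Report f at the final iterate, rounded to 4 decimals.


Gradient descent on f(x,y) = 2*x^2 + 3*y^2.
Starting point: (3.4861, 3.323), alpha = 0.1
Step 1: grad_x = 2*2*3.4861 = 13.9444, grad_y = 2*3*3.323 = 19.938
  x_1 = 3.4861 - 0.1*13.9444 = 2.0917
  y_1 = 3.323 - 0.1*19.938 = 1.3292
Step 2: grad_x = 2*2*2.0917 = 8.3666, grad_y = 2*3*1.3292 = 7.9752
  x_2 = 2.0917 - 0.1*8.3666 = 1.255
  y_2 = 1.3292 - 0.1*7.9752 = 0.5317
Step 3: grad_x = 2*2*1.255 = 5.02, grad_y = 2*3*0.5317 = 3.1901
  x_3 = 1.255 - 0.1*5.02 = 0.753
  y_3 = 0.5317 - 0.1*3.1901 = 0.2127
f(0.753, 0.2127) = 2*0.753^2 + 3*0.2127^2 = 1.2697


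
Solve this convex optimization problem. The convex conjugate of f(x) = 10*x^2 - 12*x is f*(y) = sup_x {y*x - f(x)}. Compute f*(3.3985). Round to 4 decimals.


f*(y) = sup_x {y*x - a*x^2 - b*x} = sup_x {(y-b)*x - a*x^2}
FOC: (y - b) - 2a*x = 0 => x* = (y - b)/(2a)
x* = (3.3985 + 12)/(2*10) = 0.7699
f*(3.3985) = (y-b)^2/(4a) = (3.3985 + 12)^2/(4*10)
= 237.1138/40 = 5.9278


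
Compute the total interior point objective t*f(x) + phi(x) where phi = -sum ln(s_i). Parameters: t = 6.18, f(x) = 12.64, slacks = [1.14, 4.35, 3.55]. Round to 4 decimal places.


Step 1: Compute log-barrier.
ln values: [0.131, 1.4702, 1.2669]
phi = -(0.131 + 1.4702 + 1.2669) = -2.8682
Step 2: Compute augmented objective.
t*f(x) = 6.18*12.64 = 78.1152
Total = 78.1152 - 2.8682 = 75.247


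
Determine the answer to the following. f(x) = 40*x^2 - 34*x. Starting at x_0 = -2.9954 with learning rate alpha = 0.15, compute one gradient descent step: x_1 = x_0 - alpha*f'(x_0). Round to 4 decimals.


We compute the gradient at x_0 and apply the update.
f'(x) = 80*x - 34
f'(-2.9954) = 80*-2.9954 - 34 = -273.632
x_1 = -2.9954 - 0.15*-273.632 = 38.0494


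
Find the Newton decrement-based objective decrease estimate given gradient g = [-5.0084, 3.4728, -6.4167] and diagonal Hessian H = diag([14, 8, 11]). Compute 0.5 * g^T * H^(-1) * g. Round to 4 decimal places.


Step 1: H is diagonal, so H^(-1) * g = [-0.3577, 0.4341, -0.5833].
Step 2: g^T H^(-1) g = sum_i g_i^2 / H_ii
  = (-5.0084)^2/14 + (3.4728)^2/8 + (-6.4167)^2/11
  = 1.7917 + 1.5075 + 3.7431 = 7.0424
Step 3: Objective decrease = 0.5 * g^T H^(-1) g = 3.5212


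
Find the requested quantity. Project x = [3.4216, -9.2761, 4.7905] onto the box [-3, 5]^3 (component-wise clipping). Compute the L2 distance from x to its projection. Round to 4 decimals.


Project each component onto [-3, 5].
clip(3.4216) = 3.4216, clip(-9.2761) = -3.0, clip(4.7905) = 4.7905
Projection = [3.4216, -3.0, 4.7905]
Squared diffs: [0.0, 39.3894, 0.0]
Distance = sqrt(39.3894) = 6.2761


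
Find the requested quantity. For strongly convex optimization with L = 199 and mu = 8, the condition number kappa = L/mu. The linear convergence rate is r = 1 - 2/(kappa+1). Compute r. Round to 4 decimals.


Step 1: Compute the condition number.
kappa = L/mu = 199/8 = 24.875
Step 2: Compute the convergence rate.
r = 1 - 2/(kappa + 1) = 1 - 2*mu/(L + mu) = (L - mu)/(L + mu) = 191/207 = 0.9227


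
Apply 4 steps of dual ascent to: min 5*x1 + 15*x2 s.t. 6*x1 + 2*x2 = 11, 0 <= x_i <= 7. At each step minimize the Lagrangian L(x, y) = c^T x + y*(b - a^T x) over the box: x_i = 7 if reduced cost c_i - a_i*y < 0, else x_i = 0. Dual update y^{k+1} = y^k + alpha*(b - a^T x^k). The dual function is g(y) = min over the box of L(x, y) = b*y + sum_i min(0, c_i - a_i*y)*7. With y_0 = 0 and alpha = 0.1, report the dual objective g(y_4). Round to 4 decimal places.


Dual ascent for LP: min 5*x1 + 15*x2, 6*x1 + 2*x2 = 11, 0 <= x_i <= 7
Step 1: y^k = 0.0, reduced costs: (5.0, 15.0)
  x^k = (0.0, 0.0), subgradient = b - a^T x = 11.0
  y^{k+1} = 0.0 + 0.1*11.0 = 1.1
Step 2: y^k = 1.1, reduced costs: (-1.6, 12.8)
  x^k = (7.0, 0.0), subgradient = b - a^T x = -31.0
  y^{k+1} = 1.1 + 0.1*-31.0 = -2.0
Step 3: y^k = -2.0, reduced costs: (17.0, 19.0)
  x^k = (0.0, 0.0), subgradient = b - a^T x = 11.0
  y^{k+1} = -2.0 + 0.1*11.0 = -0.9
Step 4: y^k = -0.9, reduced costs: (10.4, 16.8)
  x^k = (0.0, 0.0), subgradient = b - a^T x = 11.0
  y^{k+1} = -0.9 + 0.1*11.0 = 0.2
Dual objective at y_4 = 0.2: reduced costs (3.8, 14.6), box minimizer x = (0.0, 0.0)
g(y_4) = b*y + (c1 - a1*y)*x1 + (c2 - a2*y)*x2 = 11*0.2 + 3.8*0.0 + 14.6*0.0 = 2.2 + 0.0 + 0.0 = 2.2


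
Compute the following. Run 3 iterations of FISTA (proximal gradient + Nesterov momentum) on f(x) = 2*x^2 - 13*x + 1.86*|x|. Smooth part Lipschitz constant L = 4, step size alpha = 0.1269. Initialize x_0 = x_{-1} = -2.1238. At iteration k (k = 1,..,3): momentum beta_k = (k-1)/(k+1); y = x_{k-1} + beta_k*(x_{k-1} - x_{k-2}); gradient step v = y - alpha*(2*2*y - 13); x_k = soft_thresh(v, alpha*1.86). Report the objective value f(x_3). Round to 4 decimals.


FISTA on f(x) = 2*x^2 - 13*x + 1.86*|x|
L = 4, alpha = 0.1269
Iteration 1: beta = 0.0, y = -2.1238 + 0.0*(-2.1238 + 2.1238) = -2.1238
  grad(y) = -21.4952, v = y - alpha*grad = 0.6039
  prox(v) = soft_thresh(0.6039, 0.236) = 0.3679
Iteration 2: beta = 0.3333, y = 0.3679 + 0.3333*(0.3679 + 2.1238) = 1.1985
  grad(y) = -8.2061, v = y - alpha*grad = 2.2398
  prox(v) = soft_thresh(2.2398, 0.236) = 2.0038
Iteration 3: beta = 0.5, y = 2.0038 + 0.5*(2.0038 - 0.3679) = 2.8217
  grad(y) = -1.713, v = y - alpha*grad = 3.0391
  prox(v) = soft_thresh(3.0391, 0.236) = 2.8031
f(x_3) = 2*2.8031^2 - 13*2.8031 + 1.86*|2.8031| = -15.5118


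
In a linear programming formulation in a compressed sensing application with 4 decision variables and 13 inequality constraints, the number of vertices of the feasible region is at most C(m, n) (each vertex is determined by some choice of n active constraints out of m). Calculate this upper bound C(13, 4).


Each vertex corresponds to some choice of n active constraints out of m, so the number of vertices is at most C(m, n) = m! / (n!(m-n)!).
m = 13, n = 4
Numerator: 13 * 12 * 11 * 10
Denominator: 4! = 24
C(13, 4) = 715


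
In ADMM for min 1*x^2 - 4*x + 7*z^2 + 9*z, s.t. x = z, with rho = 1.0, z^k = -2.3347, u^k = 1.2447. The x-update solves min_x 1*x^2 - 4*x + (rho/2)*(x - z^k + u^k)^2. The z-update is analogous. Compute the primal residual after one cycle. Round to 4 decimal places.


ADMM iteration with rho = 1.0, z^k = -2.3347, u^k = 1.2447
Step 1: x-update.
Minimize 1*x^2 - 4*x + (1.0/2)*(x + 2.3347 + 1.2447)^2
FOC: (2*1 + 1.0)*x = 4 + 1.0*(-2.3347 - 1.2447)
x^{k+1} = 0.1402
Step 2: z-update.
Minimize 7*z^2 + 9*z + (1.0/2)*(0.1402 - z + 1.2447)^2
FOC: (2*7 + 1.0)*z = -9 + 1.0*(0.1402 + 1.2447)
z^{k+1} = -0.5077
Step 3: u-update.
u^{k+1} = 1.2447 + 0.1402 + 0.5077 = 1.8926
Step 4: Primal residual = |0.1402 + 0.5077| = 0.6479


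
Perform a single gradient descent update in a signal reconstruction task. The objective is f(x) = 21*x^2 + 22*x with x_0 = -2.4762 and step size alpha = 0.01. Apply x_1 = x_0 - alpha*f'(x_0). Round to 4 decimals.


We compute the gradient at x_0 and apply the update.
f'(x) = 42*x + 22
f'(-2.4762) = 42*-2.4762 + 22 = -82.0004
x_1 = -2.4762 - 0.01*-82.0004 = -1.6562


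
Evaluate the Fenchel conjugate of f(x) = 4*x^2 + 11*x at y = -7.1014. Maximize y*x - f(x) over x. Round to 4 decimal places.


f*(y) = sup_x {y*x - a*x^2 - b*x} = sup_x {(y-b)*x - a*x^2}
FOC: (y - b) - 2a*x = 0 => x* = (y - b)/(2a)
x* = (-7.1014 - 11)/(2*4) = -2.2627
f*(-7.1014) = (y-b)^2/(4a) = (-7.1014 - 11)^2/(4*4)
= 327.6607/16 = 20.4788


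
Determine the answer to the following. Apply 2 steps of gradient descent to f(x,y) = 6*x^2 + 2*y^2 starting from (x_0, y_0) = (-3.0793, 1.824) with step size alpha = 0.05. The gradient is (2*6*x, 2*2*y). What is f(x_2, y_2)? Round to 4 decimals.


Gradient descent on f(x,y) = 6*x^2 + 2*y^2.
Starting point: (-3.0793, 1.824), alpha = 0.05
Step 1: grad_x = 2*6*-3.0793 = -36.9516, grad_y = 2*2*1.824 = 7.296
  x_1 = -3.0793 - 0.05*-36.9516 = -1.2317
  y_1 = 1.824 - 0.05*7.296 = 1.4592
Step 2: grad_x = 2*6*-1.2317 = -14.7806, grad_y = 2*2*1.4592 = 5.8368
  x_2 = -1.2317 - 0.05*-14.7806 = -0.4927
  y_2 = 1.4592 - 0.05*5.8368 = 1.1674
f(-0.4927, 1.1674) = 6*(-0.4927)^2 + 2*1.1674^2 = 4.1819


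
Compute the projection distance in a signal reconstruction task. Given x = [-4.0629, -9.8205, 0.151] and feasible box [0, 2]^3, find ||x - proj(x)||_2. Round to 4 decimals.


Project each component onto [0, 2].
clip(-4.0629) = 0.0, clip(-9.8205) = 0.0, clip(0.151) = 0.151
Projection = [0.0, 0.0, 0.151]
Squared diffs: [16.5072, 96.4422, 0.0]
Distance = sqrt(112.9494) = 10.6278


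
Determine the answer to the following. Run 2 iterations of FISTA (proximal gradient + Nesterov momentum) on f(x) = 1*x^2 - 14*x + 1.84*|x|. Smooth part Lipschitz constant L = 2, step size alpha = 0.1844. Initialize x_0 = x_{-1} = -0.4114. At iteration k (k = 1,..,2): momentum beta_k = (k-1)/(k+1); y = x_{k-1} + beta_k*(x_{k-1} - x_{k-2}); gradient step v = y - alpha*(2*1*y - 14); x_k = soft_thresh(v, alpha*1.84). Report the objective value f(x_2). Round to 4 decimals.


FISTA on f(x) = 1*x^2 - 14*x + 1.84*|x|
L = 2, alpha = 0.1844
Iteration 1: beta = 0.0, y = -0.4114 + 0.0*(-0.4114 + 0.4114) = -0.4114
  grad(y) = -14.8228, v = y - alpha*grad = 2.3219
  prox(v) = soft_thresh(2.3219, 0.3393) = 1.9826
Iteration 2: beta = 0.3333, y = 1.9826 + 0.3333*(1.9826 + 0.4114) = 2.7806
  grad(y) = -8.4387, v = y - alpha*grad = 4.3367
  prox(v) = soft_thresh(4.3367, 0.3393) = 3.9974
f(x_2) = 1*3.9974^2 - 14*3.9974 + 1.84*|3.9974| = -32.6294


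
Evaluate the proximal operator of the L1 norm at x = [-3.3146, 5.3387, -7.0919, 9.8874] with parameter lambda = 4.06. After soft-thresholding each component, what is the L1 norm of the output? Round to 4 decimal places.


Soft-thresholding with lambda = 4.06:
prox(-3.3146) = sign(-3.3146)*max(|-3.3146| - 4.06, 0) = 0.0
prox(5.3387) = sign(5.3387)*max(|5.3387| - 4.06, 0) = 1.2787
prox(-7.0919) = sign(-7.0919)*max(|-7.0919| - 4.06, 0) = -3.0319
prox(9.8874) = sign(9.8874)*max(|9.8874| - 4.06, 0) = 5.8274
prox(x) = [0.0, 1.2787, -3.0319, 5.8274]
||prox(x)||_1 = 0.0 + 1.2787 + 3.0319 + 5.8274 = 10.138


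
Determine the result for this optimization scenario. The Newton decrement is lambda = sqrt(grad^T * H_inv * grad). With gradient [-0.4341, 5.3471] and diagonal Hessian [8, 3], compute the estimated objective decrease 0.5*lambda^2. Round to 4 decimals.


Step 1: H is diagonal, so H^(-1) * g = [-0.0543, 1.7824].
Step 2: g^T H^(-1) g = sum_i g_i^2 / H_ii
  = (-0.4341)^2/8 + (5.3471)^2/3
  = 0.0236 + 9.5305 = 9.554
Step 3: Objective decrease = 0.5 * g^T H^(-1) g = 4.777


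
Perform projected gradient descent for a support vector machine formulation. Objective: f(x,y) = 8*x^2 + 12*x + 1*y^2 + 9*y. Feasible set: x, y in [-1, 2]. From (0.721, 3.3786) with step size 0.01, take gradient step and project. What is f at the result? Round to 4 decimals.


Step 1: Compute gradient at (0.721, 3.3786).
grad_x = 2*8*0.721 + 12 = 23.536
grad_y = 2*1*3.3786 + 9 = 15.7572
Step 2: Gradient step.
x_raw = 0.721 - 0.01*23.536 = 0.4856
y_raw = 3.3786 - 0.01*15.7572 = 3.221
Step 3: Project onto [-1, 2].
x_proj = clip(0.4856) = 0.4856
y_proj = clip(3.221) = 2.0
Step 4: Evaluate f.
f(0.4856, 2.0) = 29.7144


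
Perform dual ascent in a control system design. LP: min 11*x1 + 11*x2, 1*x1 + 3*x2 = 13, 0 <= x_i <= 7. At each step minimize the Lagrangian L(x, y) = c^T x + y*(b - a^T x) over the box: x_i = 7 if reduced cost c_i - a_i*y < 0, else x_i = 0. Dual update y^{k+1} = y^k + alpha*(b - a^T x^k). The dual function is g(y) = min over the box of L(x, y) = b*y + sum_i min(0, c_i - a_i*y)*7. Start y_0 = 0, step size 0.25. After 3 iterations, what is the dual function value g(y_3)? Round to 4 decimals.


Dual ascent for LP: min 11*x1 + 11*x2, 1*x1 + 3*x2 = 13, 0 <= x_i <= 7
Step 1: y^k = 0.0, reduced costs: (11.0, 11.0)
  x^k = (0.0, 0.0), subgradient = b - a^T x = 13.0
  y^{k+1} = 0.0 + 0.25*13.0 = 3.25
Step 2: y^k = 3.25, reduced costs: (7.75, 1.25)
  x^k = (0.0, 0.0), subgradient = b - a^T x = 13.0
  y^{k+1} = 3.25 + 0.25*13.0 = 6.5
Step 3: y^k = 6.5, reduced costs: (4.5, -8.5)
  x^k = (0.0, 7.0), subgradient = b - a^T x = -8.0
  y^{k+1} = 6.5 + 0.25*-8.0 = 4.5
Dual objective at y_3 = 4.5: reduced costs (6.5, -2.5), box minimizer x = (0.0, 7.0)
g(y_3) = b*y + (c1 - a1*y)*x1 + (c2 - a2*y)*x2 = 13*4.5 + 6.5*0.0 + (-2.5)*7.0 = 58.5 + 0.0 - 17.5 = 41.0


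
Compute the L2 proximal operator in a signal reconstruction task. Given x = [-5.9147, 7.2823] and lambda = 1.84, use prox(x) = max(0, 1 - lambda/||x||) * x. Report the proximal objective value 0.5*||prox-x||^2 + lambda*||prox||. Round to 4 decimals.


Step 1: Compute ||x||.
||x|| = 9.3817
Step 2: Compute scaling factor.
scale = max(0, 1 - 1.84/9.3817) = 0.8039
Step 3: prox(x) = [-4.7547, 5.854]
||prox(x)|| = 7.5417
Step 4: Proximal objective.
0.5*||prox-x||^2 = 1.6928
lambda*||prox|| = 13.8767
Total = 15.5695


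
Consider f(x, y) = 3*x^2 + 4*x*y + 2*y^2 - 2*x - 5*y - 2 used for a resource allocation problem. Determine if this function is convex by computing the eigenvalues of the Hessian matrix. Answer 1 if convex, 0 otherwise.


The Hessian of f(x,y) = 3*x^2 + 4*x*y + 2*y^2 - 2*x - 5*y - 2 is:
H = [[6, 4], [4, 4]]
Trace = 6 + 4 = 10
Determinant = 6*4 - (4)^2 = 8
Discriminant = (10)^2 - 4*8 = 68.0
Eigenvalues: lambda_1 = 0.8769, lambda_2 = 9.1231
The function is convex.

1


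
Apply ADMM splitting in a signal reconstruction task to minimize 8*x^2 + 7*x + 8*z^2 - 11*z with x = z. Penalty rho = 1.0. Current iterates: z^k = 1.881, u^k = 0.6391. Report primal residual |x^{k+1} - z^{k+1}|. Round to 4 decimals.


ADMM iteration with rho = 1.0, z^k = 1.881, u^k = 0.6391
Step 1: x-update.
Minimize 8*x^2 + 7*x + (1.0/2)*(x - 1.881 + 0.6391)^2
FOC: (2*8 + 1.0)*x = -7 + 1.0*(1.881 - 0.6391)
x^{k+1} = -0.3387
Step 2: z-update.
Minimize 8*z^2 - 11*z + (1.0/2)*(-0.3387 - z + 0.6391)^2
FOC: (2*8 + 1.0)*z = 11 + 1.0*(-0.3387 + 0.6391)
z^{k+1} = 0.6647
Step 3: u-update.
u^{k+1} = 0.6391 - 0.3387 - 0.6647 = -0.3643
Step 4: Primal residual = |-0.3387 - 0.6647| = 1.0034


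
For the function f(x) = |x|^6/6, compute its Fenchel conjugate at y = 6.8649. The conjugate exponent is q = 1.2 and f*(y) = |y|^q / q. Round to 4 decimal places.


The conjugate exponent q satisfies 1/p + 1/q = 1.
p = 6, so q = 6/(6 - 1) = 1.2
|y|^q = 6.8649^1.2 = 10.0916
f*(6.8649) = 10.0916 / 1.2 = 8.4097


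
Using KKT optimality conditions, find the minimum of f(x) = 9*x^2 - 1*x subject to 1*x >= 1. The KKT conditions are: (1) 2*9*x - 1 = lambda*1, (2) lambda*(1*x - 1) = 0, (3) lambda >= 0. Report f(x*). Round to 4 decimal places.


Step 1: Try lambda = 0 (constraint inactive).
x_unc = 1/(2*9) = 0.0556
Check: 1*0.0556 = 0.0556 < 1 -- violated!
Step 2: Constraint must be active: 1*x = 1
x* = 1/1 = 1.0
lambda = (2*9*1.0 - 1)/1 = 17.0
Step 3: Compute optimal value.
f(x*) = 9*1.0^2 - 1*1.0 = 8.0


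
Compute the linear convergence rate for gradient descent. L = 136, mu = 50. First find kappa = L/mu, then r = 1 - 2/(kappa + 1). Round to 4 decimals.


Step 1: Compute the condition number.
kappa = L/mu = 136/50 = 2.72
Step 2: Compute the convergence rate.
r = 1 - 2/(kappa + 1) = 1 - 2*mu/(L + mu) = (L - mu)/(L + mu) = 86/186 = 0.4624


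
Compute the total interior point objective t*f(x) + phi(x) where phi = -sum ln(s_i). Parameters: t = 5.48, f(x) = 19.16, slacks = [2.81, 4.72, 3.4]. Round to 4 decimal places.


Step 1: Compute log-barrier.
ln values: [1.0332, 1.5518, 1.2238]
phi = -(1.0332 + 1.5518 + 1.2238) = -3.8088
Step 2: Compute augmented objective.
t*f(x) = 5.48*19.16 = 104.9968
Total = 104.9968 - 3.8088 = 101.188


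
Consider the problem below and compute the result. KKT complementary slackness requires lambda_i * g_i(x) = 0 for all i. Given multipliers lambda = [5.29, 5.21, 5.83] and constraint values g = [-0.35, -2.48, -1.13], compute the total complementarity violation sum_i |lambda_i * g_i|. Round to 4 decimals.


KKT complementary slackness check:
lambda_1 * g_1 = 5.29 * -0.35 = -1.8515
lambda_2 * g_2 = 5.21 * -2.48 = -12.9208
lambda_3 * g_3 = 5.83 * -1.13 = -6.5879
Total violation = 1.8515 + 12.9208 + 6.5879 = 21.3602


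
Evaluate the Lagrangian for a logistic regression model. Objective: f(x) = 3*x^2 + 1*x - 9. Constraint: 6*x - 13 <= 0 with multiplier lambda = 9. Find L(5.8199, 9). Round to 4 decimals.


Step 1: Evaluate f(x).
f(5.8199) = 3*5.8199^2 + 1*5.8199 - 9 = 98.4336
Step 2: Evaluate g(x).
g(5.8199) = 6*5.8199 - 13 = 21.9194
Step 3: Compute Lagrangian.
L = 98.4336 + 9*21.9194 = 295.7082


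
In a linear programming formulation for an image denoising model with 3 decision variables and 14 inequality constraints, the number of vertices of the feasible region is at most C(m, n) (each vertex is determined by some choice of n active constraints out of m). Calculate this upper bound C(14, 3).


Each vertex corresponds to some choice of n active constraints out of m, so the number of vertices is at most C(m, n) = m! / (n!(m-n)!).
m = 14, n = 3
Numerator: 14 * 13 * 12
Denominator: 3! = 6
C(14, 3) = 364


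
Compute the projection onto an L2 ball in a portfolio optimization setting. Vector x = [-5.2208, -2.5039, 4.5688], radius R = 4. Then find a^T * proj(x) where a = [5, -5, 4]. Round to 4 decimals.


Step 1: Compute ||x|| (intermediates to 6 decimals).
||x|| = sqrt((-5.2208)^2 + (-2.5039)^2 + 4.5688^2) = 7.375649
Step 2: Project.
Since ||x|| > R, scale = R/||x|| = 4/7.375649 = 0.542325, proj(x) = scale * x
proj(x) = [-2.83137, -1.357928, 2.477774]
Step 3: Dot product.
a^T * proj(x) = 5*(-2.83137) - 5*(-1.357928) + 4*2.477774 = 2.5439


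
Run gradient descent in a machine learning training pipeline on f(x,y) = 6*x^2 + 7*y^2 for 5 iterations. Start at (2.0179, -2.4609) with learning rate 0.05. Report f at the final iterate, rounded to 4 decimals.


Gradient descent on f(x,y) = 6*x^2 + 7*y^2.
Starting point: (2.0179, -2.4609), alpha = 0.05
Step 1: grad_x = 2*6*2.0179 = 24.2148, grad_y = 2*7*-2.4609 = -34.4526
  x_1 = 2.0179 - 0.05*24.2148 = 0.8072
  y_1 = -2.4609 - 0.05*-34.4526 = -0.7383
Step 2: grad_x = 2*6*0.8072 = 9.6859, grad_y = 2*7*-0.7383 = -10.3358
  x_2 = 0.8072 - 0.05*9.6859 = 0.3229
  y_2 = -0.7383 - 0.05*-10.3358 = -0.2215
Step 3: grad_x = 2*6*0.3229 = 3.8744, grad_y = 2*7*-0.2215 = -3.1007
  x_3 = 0.3229 - 0.05*3.8744 = 0.1291
  y_3 = -0.2215 - 0.05*-3.1007 = -0.0664
Step 4: grad_x = 2*6*0.1291 = 1.5497, grad_y = 2*7*-0.0664 = -0.9302
  x_4 = 0.1291 - 0.05*1.5497 = 0.0517
  y_4 = -0.0664 - 0.05*-0.9302 = -0.0199
Step 5: grad_x = 2*6*0.0517 = 0.6199, grad_y = 2*7*-0.0199 = -0.2791
  x_5 = 0.0517 - 0.05*0.6199 = 0.0207
  y_5 = -0.0199 - 0.05*-0.2791 = -0.006
f(0.0207, -0.006) = 6*0.0207^2 + 7*(-0.006)^2 = 0.0028


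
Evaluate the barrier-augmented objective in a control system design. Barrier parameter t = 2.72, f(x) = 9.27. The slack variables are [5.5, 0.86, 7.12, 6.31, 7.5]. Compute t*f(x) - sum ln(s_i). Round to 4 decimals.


Step 1: Compute log-barrier.
ln values: [1.7047, -0.1508, 1.9629, 1.8421, 2.0149]
phi = -(1.7047 - 0.1508 + 1.9629 + 1.8421 + 2.0149) = -7.3739
Step 2: Compute augmented objective.
t*f(x) = 2.72*9.27 = 25.2144
Total = 25.2144 - 7.3739 = 17.8405


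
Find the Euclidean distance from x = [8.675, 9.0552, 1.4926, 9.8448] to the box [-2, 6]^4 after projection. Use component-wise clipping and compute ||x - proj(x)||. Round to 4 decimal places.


Project each component onto [-2, 6].
clip(8.675) = 6.0, clip(9.0552) = 6.0, clip(1.4926) = 1.4926, clip(9.8448) = 6.0
Projection = [6.0, 6.0, 1.4926, 6.0]
Squared diffs: [7.1556, 9.3342, 0.0, 14.7825]
Distance = sqrt(31.2723) = 5.5922


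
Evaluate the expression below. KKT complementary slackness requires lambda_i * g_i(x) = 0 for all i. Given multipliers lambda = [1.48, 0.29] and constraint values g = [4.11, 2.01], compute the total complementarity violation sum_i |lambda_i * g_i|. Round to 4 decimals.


KKT complementary slackness check:
lambda_1 * g_1 = 1.48 * 4.11 = 6.0828
lambda_2 * g_2 = 0.29 * 2.01 = 0.5829
Total violation = 6.0828 + 0.5829 = 6.6657


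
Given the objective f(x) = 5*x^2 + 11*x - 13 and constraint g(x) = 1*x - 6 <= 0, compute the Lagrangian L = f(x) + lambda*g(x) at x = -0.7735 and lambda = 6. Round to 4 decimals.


Step 1: Evaluate f(x).
f(-0.7735) = 5*(-0.7735)^2 + 11*(-0.7735) - 13 = -18.517
Step 2: Evaluate g(x).
g(-0.7735) = 1*-0.7735 - 6 = -6.7735
Step 3: Compute Lagrangian.
L = -18.517 + 6*-6.7735 = -59.158


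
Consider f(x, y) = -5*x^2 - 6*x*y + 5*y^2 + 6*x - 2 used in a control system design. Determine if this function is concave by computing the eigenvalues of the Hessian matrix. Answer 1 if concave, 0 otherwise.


The Hessian of f(x,y) = -5*x^2 - 6*x*y + 5*y^2 + 6*x - 2 is:
H = [[-10, -6], [-6, 10]]
Trace = -10 + 10 = 0
Determinant = -10*10 - (-6)^2 = -136
Discriminant = (0)^2 - 4*-136 = 544.0
Eigenvalues: lambda_1 = -11.6619, lambda_2 = 11.6619
The function is not concave.

0


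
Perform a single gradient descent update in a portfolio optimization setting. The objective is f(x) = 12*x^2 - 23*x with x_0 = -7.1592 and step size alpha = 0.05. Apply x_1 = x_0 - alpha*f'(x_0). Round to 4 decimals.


We compute the gradient at x_0 and apply the update.
f'(x) = 24*x - 23
f'(-7.1592) = 24*-7.1592 - 23 = -194.8208
x_1 = -7.1592 - 0.05*-194.8208 = 2.5818


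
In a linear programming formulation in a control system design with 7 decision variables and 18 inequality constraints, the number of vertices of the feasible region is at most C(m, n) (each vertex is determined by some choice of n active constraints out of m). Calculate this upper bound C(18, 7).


Each vertex corresponds to some choice of n active constraints out of m, so the number of vertices is at most C(m, n) = m! / (n!(m-n)!).
m = 18, n = 7
Numerator: 18 * 17 * 16 * 15 * 14 * 13 * 12
Denominator: 7! = 5040
C(18, 7) = 31824


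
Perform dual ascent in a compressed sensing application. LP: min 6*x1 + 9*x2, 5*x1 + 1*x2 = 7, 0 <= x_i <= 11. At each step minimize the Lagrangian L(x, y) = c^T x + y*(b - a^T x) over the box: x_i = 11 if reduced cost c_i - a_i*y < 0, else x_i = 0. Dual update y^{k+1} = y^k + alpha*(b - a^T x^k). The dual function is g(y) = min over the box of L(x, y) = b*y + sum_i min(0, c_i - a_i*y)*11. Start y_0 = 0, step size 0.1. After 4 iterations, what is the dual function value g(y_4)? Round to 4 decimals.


Dual ascent for LP: min 6*x1 + 9*x2, 5*x1 + 1*x2 = 7, 0 <= x_i <= 11
Step 1: y^k = 0.0, reduced costs: (6.0, 9.0)
  x^k = (0.0, 0.0), subgradient = b - a^T x = 7.0
  y^{k+1} = 0.0 + 0.1*7.0 = 0.7
Step 2: y^k = 0.7, reduced costs: (2.5, 8.3)
  x^k = (0.0, 0.0), subgradient = b - a^T x = 7.0
  y^{k+1} = 0.7 + 0.1*7.0 = 1.4
Step 3: y^k = 1.4, reduced costs: (-1.0, 7.6)
  x^k = (11.0, 0.0), subgradient = b - a^T x = -48.0
  y^{k+1} = 1.4 + 0.1*-48.0 = -3.4
Step 4: y^k = -3.4, reduced costs: (23.0, 12.4)
  x^k = (0.0, 0.0), subgradient = b - a^T x = 7.0
  y^{k+1} = -3.4 + 0.1*7.0 = -2.7
Dual objective at y_4 = -2.7: reduced costs (19.5, 11.7), box minimizer x = (0.0, 0.0)
g(y_4) = b*y + (c1 - a1*y)*x1 + (c2 - a2*y)*x2 = 7*(-2.7) + 19.5*0.0 + 11.7*0.0 = -18.9 + 0.0 + 0.0 = -18.9


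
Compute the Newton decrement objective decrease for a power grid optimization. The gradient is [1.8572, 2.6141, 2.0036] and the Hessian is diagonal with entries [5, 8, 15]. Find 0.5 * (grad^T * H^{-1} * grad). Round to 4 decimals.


Step 1: H is diagonal, so H^(-1) * g = [0.3714, 0.3268, 0.1336].
Step 2: g^T H^(-1) g = sum_i g_i^2 / H_ii
  = (1.8572)^2/5 + (2.6141)^2/8 + (2.0036)^2/15
  = 0.6898 + 0.8542 + 0.2676 = 1.8117
Step 3: Objective decrease = 0.5 * g^T H^(-1) g = 0.9058


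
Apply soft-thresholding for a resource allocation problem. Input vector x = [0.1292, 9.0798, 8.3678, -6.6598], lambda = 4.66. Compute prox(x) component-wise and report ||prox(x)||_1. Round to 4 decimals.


Soft-thresholding with lambda = 4.66:
prox(0.1292) = sign(0.1292)*max(|0.1292| - 4.66, 0) = 0.0
prox(9.0798) = sign(9.0798)*max(|9.0798| - 4.66, 0) = 4.4198
prox(8.3678) = sign(8.3678)*max(|8.3678| - 4.66, 0) = 3.7078
prox(-6.6598) = sign(-6.6598)*max(|-6.6598| - 4.66, 0) = -1.9998
prox(x) = [0.0, 4.4198, 3.7078, -1.9998]
||prox(x)||_1 = 0.0 + 4.4198 + 3.7078 + 1.9998 = 10.1274


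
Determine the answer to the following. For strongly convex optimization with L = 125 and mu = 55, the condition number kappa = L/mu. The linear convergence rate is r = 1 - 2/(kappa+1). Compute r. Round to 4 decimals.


Step 1: Compute the condition number.
kappa = L/mu = 125/55 = 2.2727
Step 2: Compute the convergence rate.
r = 1 - 2/(kappa + 1) = 1 - 2*mu/(L + mu) = (L - mu)/(L + mu) = 70/180 = 0.3889


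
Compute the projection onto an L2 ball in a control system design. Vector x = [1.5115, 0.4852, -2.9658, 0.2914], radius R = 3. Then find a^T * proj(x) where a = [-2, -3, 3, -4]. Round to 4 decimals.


Step 1: Compute ||x|| (intermediates to 6 decimals).
||x|| = sqrt(1.5115^2 + 0.4852^2 + (-2.9658)^2 + 0.2914^2) = 3.376527
Step 2: Project.
Since ||x|| > R, scale = R/||x|| = 3/3.376527 = 0.888487, proj(x) = scale * x
proj(x) = [1.342948, 0.431094, -2.635075, 0.258905]
Step 3: Dot product.
a^T * proj(x) = -2*1.342948 - 3*0.431094 + 3*(-2.635075) - 4*0.258905 = -12.92


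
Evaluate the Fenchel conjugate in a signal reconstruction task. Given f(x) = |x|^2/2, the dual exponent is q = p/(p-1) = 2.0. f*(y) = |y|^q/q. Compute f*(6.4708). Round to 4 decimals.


The conjugate exponent q satisfies 1/p + 1/q = 1.
p = 2, so q = 2/(2 - 1) = 2.0
|y|^q = 6.4708^2.0 = 41.8713
f*(6.4708) = 41.8713 / 2.0 = 20.9356


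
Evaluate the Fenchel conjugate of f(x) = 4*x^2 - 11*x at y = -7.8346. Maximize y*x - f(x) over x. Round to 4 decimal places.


f*(y) = sup_x {y*x - a*x^2 - b*x} = sup_x {(y-b)*x - a*x^2}
FOC: (y - b) - 2a*x = 0 => x* = (y - b)/(2a)
x* = (-7.8346 + 11)/(2*4) = 0.3957
f*(-7.8346) = (y-b)^2/(4a) = (-7.8346 + 11)^2/(4*4)
= 10.0198/16 = 0.6262


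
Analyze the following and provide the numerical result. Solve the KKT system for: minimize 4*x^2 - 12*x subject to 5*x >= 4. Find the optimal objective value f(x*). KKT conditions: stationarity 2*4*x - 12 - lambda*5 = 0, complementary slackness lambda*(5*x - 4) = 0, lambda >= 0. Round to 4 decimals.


Step 1: Try lambda = 0 (constraint inactive).
Stationarity: 2*4*x - 12 = 0
x* = 12/(2*4) = 1.5
Check constraint: 5*1.5 = 7.5 >= 4 -- satisfied.
Step 2: Compute optimal value.
f(x*) = 4*1.5^2 - 12*1.5 = -9.0


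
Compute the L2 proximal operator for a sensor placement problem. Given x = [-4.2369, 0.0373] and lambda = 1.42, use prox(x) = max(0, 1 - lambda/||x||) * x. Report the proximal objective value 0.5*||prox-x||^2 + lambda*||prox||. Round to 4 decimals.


Step 1: Compute ||x||.
||x|| = 4.2371
Step 2: Compute scaling factor.
scale = max(0, 1 - 1.42/4.2371) = 0.6649
Step 3: prox(x) = [-2.817, 0.0248]
||prox(x)|| = 2.8171
Step 4: Proximal objective.
0.5*||prox-x||^2 = 1.0082
lambda*||prox|| = 4.0003
Total = 5.0084


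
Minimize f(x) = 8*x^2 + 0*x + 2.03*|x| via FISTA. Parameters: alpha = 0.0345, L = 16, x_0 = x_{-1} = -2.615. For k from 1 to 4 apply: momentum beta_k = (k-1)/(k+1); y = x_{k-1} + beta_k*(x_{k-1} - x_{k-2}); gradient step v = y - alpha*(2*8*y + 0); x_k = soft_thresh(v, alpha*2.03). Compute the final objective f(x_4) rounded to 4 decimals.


FISTA on f(x) = 8*x^2 + 0*x + 2.03*|x|
L = 16, alpha = 0.0345
Iteration 1: beta = 0.0, y = -2.615 + 0.0*(-2.615 + 2.615) = -2.615
  grad(y) = -41.84, v = y - alpha*grad = -1.1715
  prox(v) = soft_thresh(-1.1715, 0.07) = -1.1015
Iteration 2: beta = 0.3333, y = -1.1015 + 0.3333*(-1.1015 + 2.615) = -0.597
  grad(y) = -9.5517, v = y - alpha*grad = -0.2674
  prox(v) = soft_thresh(-0.2674, 0.07) = -0.1974
Iteration 3: beta = 0.5, y = -0.1974 + 0.5*(-0.1974 + 1.1015) = 0.2546
  grad(y) = 4.074, v = y - alpha*grad = 0.1141
  prox(v) = soft_thresh(0.1141, 0.07) = 0.044
Iteration 4: beta = 0.6, y = 0.044 + 0.6*(0.044 + 0.1974) = 0.1889
  grad(y) = 3.0225, v = y - alpha*grad = 0.0846
  prox(v) = soft_thresh(0.0846, 0.07) = 0.0146
f(x_4) = 8*0.0146^2 + 0*0.0146 + 2.03*|0.0146| = 0.0313


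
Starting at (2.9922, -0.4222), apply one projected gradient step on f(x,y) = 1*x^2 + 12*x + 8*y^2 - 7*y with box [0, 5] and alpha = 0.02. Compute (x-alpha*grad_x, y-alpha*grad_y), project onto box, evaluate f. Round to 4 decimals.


Step 1: Compute gradient at (2.9922, -0.4222).
grad_x = 2*1*2.9922 + 12 = 17.9844
grad_y = 2*8*-0.4222 - 7 = -13.7552
Step 2: Gradient step.
x_raw = 2.9922 - 0.02*17.9844 = 2.6325
y_raw = -0.4222 - 0.02*-13.7552 = -0.1471
Step 3: Project onto [0, 5].
x_proj = clip(2.6325) = 2.6325
y_proj = clip(-0.1471) = 0.0
Step 4: Evaluate f.
f(2.6325, 0.0) = 38.5203


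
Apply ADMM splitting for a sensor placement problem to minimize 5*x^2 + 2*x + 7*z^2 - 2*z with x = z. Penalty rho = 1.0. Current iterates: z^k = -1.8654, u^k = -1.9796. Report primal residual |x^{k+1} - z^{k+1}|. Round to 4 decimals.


ADMM iteration with rho = 1.0, z^k = -1.8654, u^k = -1.9796
Step 1: x-update.
Minimize 5*x^2 + 2*x + (1.0/2)*(x + 1.8654 - 1.9796)^2
FOC: (2*5 + 1.0)*x = -2 + 1.0*(-1.8654 + 1.9796)
x^{k+1} = -0.1714
Step 2: z-update.
Minimize 7*z^2 - 2*z + (1.0/2)*(-0.1714 - z - 1.9796)^2
FOC: (2*7 + 1.0)*z = 2 + 1.0*(-0.1714 - 1.9796)
z^{k+1} = -0.0101
Step 3: u-update.
u^{k+1} = -1.9796 - 0.1714 + 0.0101 = -2.141
Step 4: Primal residual = |-0.1714 + 0.0101| = 0.1614


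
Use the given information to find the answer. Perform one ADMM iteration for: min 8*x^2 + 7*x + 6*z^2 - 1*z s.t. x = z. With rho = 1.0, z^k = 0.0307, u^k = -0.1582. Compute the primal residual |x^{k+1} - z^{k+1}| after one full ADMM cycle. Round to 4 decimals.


ADMM iteration with rho = 1.0, z^k = 0.0307, u^k = -0.1582
Step 1: x-update.
Minimize 8*x^2 + 7*x + (1.0/2)*(x - 0.0307 - 0.1582)^2
FOC: (2*8 + 1.0)*x = -7 + 1.0*(0.0307 + 0.1582)
x^{k+1} = -0.4007
Step 2: z-update.
Minimize 6*z^2 - 1*z + (1.0/2)*(-0.4007 - z - 0.1582)^2
FOC: (2*6 + 1.0)*z = 1 + 1.0*(-0.4007 - 0.1582)
z^{k+1} = 0.0339
Step 3: u-update.
u^{k+1} = -0.1582 - 0.4007 - 0.0339 = -0.5928
Step 4: Primal residual = |-0.4007 - 0.0339| = 0.4346


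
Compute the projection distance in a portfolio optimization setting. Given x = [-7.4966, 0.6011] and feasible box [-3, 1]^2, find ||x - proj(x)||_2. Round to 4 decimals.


Project each component onto [-3, 1].
clip(-7.4966) = -3.0, clip(0.6011) = 0.6011
Projection = [-3.0, 0.6011]
Squared diffs: [20.2194, 0.0]
Distance = sqrt(20.2194) = 4.4966


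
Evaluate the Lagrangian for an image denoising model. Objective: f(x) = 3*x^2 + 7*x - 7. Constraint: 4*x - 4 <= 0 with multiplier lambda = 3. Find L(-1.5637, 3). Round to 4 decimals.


Step 1: Evaluate f(x).
f(-1.5637) = 3*(-1.5637)^2 + 7*(-1.5637) - 7 = -10.6104
Step 2: Evaluate g(x).
g(-1.5637) = 4*-1.5637 - 4 = -10.2548
Step 3: Compute Lagrangian.
L = -10.6104 + 3*-10.2548 = -41.3748


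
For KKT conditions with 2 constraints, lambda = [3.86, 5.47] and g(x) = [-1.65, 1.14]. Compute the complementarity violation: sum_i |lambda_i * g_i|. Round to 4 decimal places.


KKT complementary slackness check:
lambda_1 * g_1 = 3.86 * -1.65 = -6.369
lambda_2 * g_2 = 5.47 * 1.14 = 6.2358
Total violation = 6.369 + 6.2358 = 12.6048


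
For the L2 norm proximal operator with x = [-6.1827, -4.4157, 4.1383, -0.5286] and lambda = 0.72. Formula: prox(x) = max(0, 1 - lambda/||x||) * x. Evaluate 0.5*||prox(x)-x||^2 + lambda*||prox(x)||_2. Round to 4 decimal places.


Step 1: Compute ||x||.
||x|| = 8.6677
Step 2: Compute scaling factor.
scale = max(0, 1 - 0.72/8.6677) = 0.9169
Step 3: prox(x) = [-5.6691, -4.0489, 3.7945, -0.4847]
||prox(x)|| = 7.9477
Step 4: Proximal objective.
0.5*||prox-x||^2 = 0.2592
lambda*||prox|| = 5.7223
Total = 5.9815


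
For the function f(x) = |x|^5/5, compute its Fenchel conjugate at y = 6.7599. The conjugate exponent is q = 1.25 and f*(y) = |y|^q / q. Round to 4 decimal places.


The conjugate exponent q satisfies 1/p + 1/q = 1.
p = 5, so q = 5/(5 - 1) = 1.25
|y|^q = 6.7599^1.25 = 10.9
f*(6.7599) = 10.9 / 1.25 = 8.72


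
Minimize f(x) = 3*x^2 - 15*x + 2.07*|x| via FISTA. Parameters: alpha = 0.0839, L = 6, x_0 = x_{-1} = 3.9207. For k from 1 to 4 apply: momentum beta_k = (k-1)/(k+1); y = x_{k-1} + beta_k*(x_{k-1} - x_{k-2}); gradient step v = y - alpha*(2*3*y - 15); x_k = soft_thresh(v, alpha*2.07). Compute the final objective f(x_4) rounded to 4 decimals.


FISTA on f(x) = 3*x^2 - 15*x + 2.07*|x|
L = 6, alpha = 0.0839
Iteration 1: beta = 0.0, y = 3.9207 + 0.0*(3.9207 - 3.9207) = 3.9207
  grad(y) = 8.5242, v = y - alpha*grad = 3.2055
  prox(v) = soft_thresh(3.2055, 0.1737) = 3.0318
Iteration 2: beta = 0.3333, y = 3.0318 + 0.3333*(3.0318 - 3.9207) = 2.7356
  grad(y) = 1.4134, v = y - alpha*grad = 2.617
  prox(v) = soft_thresh(2.617, 0.1737) = 2.4433
Iteration 3: beta = 0.5, y = 2.4433 + 0.5*(2.4433 - 3.0318) = 2.149
  grad(y) = -2.1058, v = y - alpha*grad = 2.3257
  prox(v) = soft_thresh(2.3257, 0.1737) = 2.152
Iteration 4: beta = 0.6, y = 2.152 + 0.6*(2.152 - 2.4433) = 1.9773
  grad(y) = -3.1363, v = y - alpha*grad = 2.2404
  prox(v) = soft_thresh(2.2404, 0.1737) = 2.0667
f(x_4) = 3*2.0667^2 - 15*2.0667 + 2.07*|2.0667| = -13.9087


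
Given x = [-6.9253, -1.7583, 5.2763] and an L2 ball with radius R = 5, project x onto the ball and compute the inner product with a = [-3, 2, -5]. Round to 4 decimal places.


Step 1: Compute ||x|| (intermediates to 6 decimals).
||x|| = sqrt((-6.9253)^2 + (-1.7583)^2 + 5.2763^2) = 8.882046
Step 2: Project.
Since ||x|| > R, scale = R/||x|| = 5/8.882046 = 0.562933, proj(x) = scale * x
proj(x) = [-3.89848, -0.989805, 2.970203]
Step 3: Dot product.
a^T * proj(x) = -3*(-3.89848) + 2*(-0.989805) - 5*2.970203 = -5.1352


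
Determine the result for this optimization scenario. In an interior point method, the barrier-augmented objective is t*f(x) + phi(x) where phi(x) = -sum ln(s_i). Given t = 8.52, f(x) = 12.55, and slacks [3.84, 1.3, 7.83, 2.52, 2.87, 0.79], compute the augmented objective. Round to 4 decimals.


Step 1: Compute log-barrier.
ln values: [1.3455, 0.2624, 2.058, 0.9243, 1.0543, -0.2357]
phi = -(1.3455 + 0.2624 + 2.058 + 0.9243 + 1.0543 - 0.2357) = -5.4086
Step 2: Compute augmented objective.
t*f(x) = 8.52*12.55 = 106.926
Total = 106.926 - 5.4086 = 101.5174


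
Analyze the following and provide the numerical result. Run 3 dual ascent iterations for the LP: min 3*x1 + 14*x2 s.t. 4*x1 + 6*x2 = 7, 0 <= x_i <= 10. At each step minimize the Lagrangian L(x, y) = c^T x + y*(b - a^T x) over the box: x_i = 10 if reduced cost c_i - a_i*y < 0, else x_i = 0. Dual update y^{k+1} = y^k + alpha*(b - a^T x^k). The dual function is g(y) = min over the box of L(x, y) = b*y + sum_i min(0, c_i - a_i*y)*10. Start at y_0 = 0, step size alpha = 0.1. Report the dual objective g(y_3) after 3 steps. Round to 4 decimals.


Dual ascent for LP: min 3*x1 + 14*x2, 4*x1 + 6*x2 = 7, 0 <= x_i <= 10
Step 1: y^k = 0.0, reduced costs: (3.0, 14.0)
  x^k = (0.0, 0.0), subgradient = b - a^T x = 7.0
  y^{k+1} = 0.0 + 0.1*7.0 = 0.7
Step 2: y^k = 0.7, reduced costs: (0.2, 9.8)
  x^k = (0.0, 0.0), subgradient = b - a^T x = 7.0
  y^{k+1} = 0.7 + 0.1*7.0 = 1.4
Step 3: y^k = 1.4, reduced costs: (-2.6, 5.6)
  x^k = (10.0, 0.0), subgradient = b - a^T x = -33.0
  y^{k+1} = 1.4 + 0.1*-33.0 = -1.9
Dual objective at y_3 = -1.9: reduced costs (10.6, 25.4), box minimizer x = (0.0, 0.0)
g(y_3) = b*y + (c1 - a1*y)*x1 + (c2 - a2*y)*x2 = 7*(-1.9) + 10.6*0.0 + 25.4*0.0 = -13.3 + 0.0 + 0.0 = -13.3


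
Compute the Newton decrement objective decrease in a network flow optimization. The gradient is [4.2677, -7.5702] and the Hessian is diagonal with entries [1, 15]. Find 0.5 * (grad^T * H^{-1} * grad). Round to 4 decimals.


Step 1: H is diagonal, so H^(-1) * g = [4.2677, -0.5047].
Step 2: g^T H^(-1) g = sum_i g_i^2 / H_ii
  = (4.2677)^2/1 + (-7.5702)^2/15
  = 18.2133 + 3.8205 = 22.0338
Step 3: Objective decrease = 0.5 * g^T H^(-1) g = 11.0169
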